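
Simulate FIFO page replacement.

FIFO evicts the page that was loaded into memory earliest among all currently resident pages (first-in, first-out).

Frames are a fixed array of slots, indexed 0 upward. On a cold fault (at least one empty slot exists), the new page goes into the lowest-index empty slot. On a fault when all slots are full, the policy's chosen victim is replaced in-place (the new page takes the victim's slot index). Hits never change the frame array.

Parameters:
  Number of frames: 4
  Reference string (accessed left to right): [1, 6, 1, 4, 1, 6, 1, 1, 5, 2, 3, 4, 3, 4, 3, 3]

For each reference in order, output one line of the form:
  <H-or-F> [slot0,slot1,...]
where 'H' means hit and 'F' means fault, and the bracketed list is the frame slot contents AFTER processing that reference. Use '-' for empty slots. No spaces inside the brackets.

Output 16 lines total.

F [1,-,-,-]
F [1,6,-,-]
H [1,6,-,-]
F [1,6,4,-]
H [1,6,4,-]
H [1,6,4,-]
H [1,6,4,-]
H [1,6,4,-]
F [1,6,4,5]
F [2,6,4,5]
F [2,3,4,5]
H [2,3,4,5]
H [2,3,4,5]
H [2,3,4,5]
H [2,3,4,5]
H [2,3,4,5]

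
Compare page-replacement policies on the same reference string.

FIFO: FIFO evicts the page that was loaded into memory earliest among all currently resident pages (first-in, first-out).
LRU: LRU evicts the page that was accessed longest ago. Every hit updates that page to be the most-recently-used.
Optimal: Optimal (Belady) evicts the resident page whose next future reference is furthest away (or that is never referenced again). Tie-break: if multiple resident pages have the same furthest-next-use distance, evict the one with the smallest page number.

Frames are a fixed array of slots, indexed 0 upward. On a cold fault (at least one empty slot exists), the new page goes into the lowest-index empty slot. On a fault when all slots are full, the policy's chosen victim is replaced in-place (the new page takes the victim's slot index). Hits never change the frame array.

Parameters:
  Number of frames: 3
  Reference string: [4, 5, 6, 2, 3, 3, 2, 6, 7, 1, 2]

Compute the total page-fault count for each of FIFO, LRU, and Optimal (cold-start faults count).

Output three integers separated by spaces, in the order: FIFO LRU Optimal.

--- FIFO ---
  step 0: ref 4 -> FAULT, frames=[4,-,-] (faults so far: 1)
  step 1: ref 5 -> FAULT, frames=[4,5,-] (faults so far: 2)
  step 2: ref 6 -> FAULT, frames=[4,5,6] (faults so far: 3)
  step 3: ref 2 -> FAULT, evict 4, frames=[2,5,6] (faults so far: 4)
  step 4: ref 3 -> FAULT, evict 5, frames=[2,3,6] (faults so far: 5)
  step 5: ref 3 -> HIT, frames=[2,3,6] (faults so far: 5)
  step 6: ref 2 -> HIT, frames=[2,3,6] (faults so far: 5)
  step 7: ref 6 -> HIT, frames=[2,3,6] (faults so far: 5)
  step 8: ref 7 -> FAULT, evict 6, frames=[2,3,7] (faults so far: 6)
  step 9: ref 1 -> FAULT, evict 2, frames=[1,3,7] (faults so far: 7)
  step 10: ref 2 -> FAULT, evict 3, frames=[1,2,7] (faults so far: 8)
  FIFO total faults: 8
--- LRU ---
  step 0: ref 4 -> FAULT, frames=[4,-,-] (faults so far: 1)
  step 1: ref 5 -> FAULT, frames=[4,5,-] (faults so far: 2)
  step 2: ref 6 -> FAULT, frames=[4,5,6] (faults so far: 3)
  step 3: ref 2 -> FAULT, evict 4, frames=[2,5,6] (faults so far: 4)
  step 4: ref 3 -> FAULT, evict 5, frames=[2,3,6] (faults so far: 5)
  step 5: ref 3 -> HIT, frames=[2,3,6] (faults so far: 5)
  step 6: ref 2 -> HIT, frames=[2,3,6] (faults so far: 5)
  step 7: ref 6 -> HIT, frames=[2,3,6] (faults so far: 5)
  step 8: ref 7 -> FAULT, evict 3, frames=[2,7,6] (faults so far: 6)
  step 9: ref 1 -> FAULT, evict 2, frames=[1,7,6] (faults so far: 7)
  step 10: ref 2 -> FAULT, evict 6, frames=[1,7,2] (faults so far: 8)
  LRU total faults: 8
--- Optimal ---
  step 0: ref 4 -> FAULT, frames=[4,-,-] (faults so far: 1)
  step 1: ref 5 -> FAULT, frames=[4,5,-] (faults so far: 2)
  step 2: ref 6 -> FAULT, frames=[4,5,6] (faults so far: 3)
  step 3: ref 2 -> FAULT, evict 4, frames=[2,5,6] (faults so far: 4)
  step 4: ref 3 -> FAULT, evict 5, frames=[2,3,6] (faults so far: 5)
  step 5: ref 3 -> HIT, frames=[2,3,6] (faults so far: 5)
  step 6: ref 2 -> HIT, frames=[2,3,6] (faults so far: 5)
  step 7: ref 6 -> HIT, frames=[2,3,6] (faults so far: 5)
  step 8: ref 7 -> FAULT, evict 3, frames=[2,7,6] (faults so far: 6)
  step 9: ref 1 -> FAULT, evict 6, frames=[2,7,1] (faults so far: 7)
  step 10: ref 2 -> HIT, frames=[2,7,1] (faults so far: 7)
  Optimal total faults: 7

Answer: 8 8 7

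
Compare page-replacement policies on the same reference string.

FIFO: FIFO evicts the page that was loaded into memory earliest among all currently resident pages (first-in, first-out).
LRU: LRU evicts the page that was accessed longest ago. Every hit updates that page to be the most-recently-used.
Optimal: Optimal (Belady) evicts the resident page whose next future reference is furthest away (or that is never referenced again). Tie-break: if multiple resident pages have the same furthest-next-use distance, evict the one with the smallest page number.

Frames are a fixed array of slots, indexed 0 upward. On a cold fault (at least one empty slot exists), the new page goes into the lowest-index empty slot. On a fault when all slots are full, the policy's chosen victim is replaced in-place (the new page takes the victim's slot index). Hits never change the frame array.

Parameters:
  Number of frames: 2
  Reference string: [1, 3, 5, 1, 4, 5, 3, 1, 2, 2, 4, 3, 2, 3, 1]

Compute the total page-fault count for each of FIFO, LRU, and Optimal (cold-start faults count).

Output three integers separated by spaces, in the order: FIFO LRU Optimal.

--- FIFO ---
  step 0: ref 1 -> FAULT, frames=[1,-] (faults so far: 1)
  step 1: ref 3 -> FAULT, frames=[1,3] (faults so far: 2)
  step 2: ref 5 -> FAULT, evict 1, frames=[5,3] (faults so far: 3)
  step 3: ref 1 -> FAULT, evict 3, frames=[5,1] (faults so far: 4)
  step 4: ref 4 -> FAULT, evict 5, frames=[4,1] (faults so far: 5)
  step 5: ref 5 -> FAULT, evict 1, frames=[4,5] (faults so far: 6)
  step 6: ref 3 -> FAULT, evict 4, frames=[3,5] (faults so far: 7)
  step 7: ref 1 -> FAULT, evict 5, frames=[3,1] (faults so far: 8)
  step 8: ref 2 -> FAULT, evict 3, frames=[2,1] (faults so far: 9)
  step 9: ref 2 -> HIT, frames=[2,1] (faults so far: 9)
  step 10: ref 4 -> FAULT, evict 1, frames=[2,4] (faults so far: 10)
  step 11: ref 3 -> FAULT, evict 2, frames=[3,4] (faults so far: 11)
  step 12: ref 2 -> FAULT, evict 4, frames=[3,2] (faults so far: 12)
  step 13: ref 3 -> HIT, frames=[3,2] (faults so far: 12)
  step 14: ref 1 -> FAULT, evict 3, frames=[1,2] (faults so far: 13)
  FIFO total faults: 13
--- LRU ---
  step 0: ref 1 -> FAULT, frames=[1,-] (faults so far: 1)
  step 1: ref 3 -> FAULT, frames=[1,3] (faults so far: 2)
  step 2: ref 5 -> FAULT, evict 1, frames=[5,3] (faults so far: 3)
  step 3: ref 1 -> FAULT, evict 3, frames=[5,1] (faults so far: 4)
  step 4: ref 4 -> FAULT, evict 5, frames=[4,1] (faults so far: 5)
  step 5: ref 5 -> FAULT, evict 1, frames=[4,5] (faults so far: 6)
  step 6: ref 3 -> FAULT, evict 4, frames=[3,5] (faults so far: 7)
  step 7: ref 1 -> FAULT, evict 5, frames=[3,1] (faults so far: 8)
  step 8: ref 2 -> FAULT, evict 3, frames=[2,1] (faults so far: 9)
  step 9: ref 2 -> HIT, frames=[2,1] (faults so far: 9)
  step 10: ref 4 -> FAULT, evict 1, frames=[2,4] (faults so far: 10)
  step 11: ref 3 -> FAULT, evict 2, frames=[3,4] (faults so far: 11)
  step 12: ref 2 -> FAULT, evict 4, frames=[3,2] (faults so far: 12)
  step 13: ref 3 -> HIT, frames=[3,2] (faults so far: 12)
  step 14: ref 1 -> FAULT, evict 2, frames=[3,1] (faults so far: 13)
  LRU total faults: 13
--- Optimal ---
  step 0: ref 1 -> FAULT, frames=[1,-] (faults so far: 1)
  step 1: ref 3 -> FAULT, frames=[1,3] (faults so far: 2)
  step 2: ref 5 -> FAULT, evict 3, frames=[1,5] (faults so far: 3)
  step 3: ref 1 -> HIT, frames=[1,5] (faults so far: 3)
  step 4: ref 4 -> FAULT, evict 1, frames=[4,5] (faults so far: 4)
  step 5: ref 5 -> HIT, frames=[4,5] (faults so far: 4)
  step 6: ref 3 -> FAULT, evict 5, frames=[4,3] (faults so far: 5)
  step 7: ref 1 -> FAULT, evict 3, frames=[4,1] (faults so far: 6)
  step 8: ref 2 -> FAULT, evict 1, frames=[4,2] (faults so far: 7)
  step 9: ref 2 -> HIT, frames=[4,2] (faults so far: 7)
  step 10: ref 4 -> HIT, frames=[4,2] (faults so far: 7)
  step 11: ref 3 -> FAULT, evict 4, frames=[3,2] (faults so far: 8)
  step 12: ref 2 -> HIT, frames=[3,2] (faults so far: 8)
  step 13: ref 3 -> HIT, frames=[3,2] (faults so far: 8)
  step 14: ref 1 -> FAULT, evict 2, frames=[3,1] (faults so far: 9)
  Optimal total faults: 9

Answer: 13 13 9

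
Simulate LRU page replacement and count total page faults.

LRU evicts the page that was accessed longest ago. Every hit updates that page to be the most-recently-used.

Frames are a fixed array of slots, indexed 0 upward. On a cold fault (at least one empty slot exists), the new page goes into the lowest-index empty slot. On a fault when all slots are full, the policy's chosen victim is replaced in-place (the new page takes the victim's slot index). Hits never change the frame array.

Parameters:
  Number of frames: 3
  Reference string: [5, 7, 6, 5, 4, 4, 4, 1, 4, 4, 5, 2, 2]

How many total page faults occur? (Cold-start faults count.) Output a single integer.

Step 0: ref 5 → FAULT, frames=[5,-,-]
Step 1: ref 7 → FAULT, frames=[5,7,-]
Step 2: ref 6 → FAULT, frames=[5,7,6]
Step 3: ref 5 → HIT, frames=[5,7,6]
Step 4: ref 4 → FAULT (evict 7), frames=[5,4,6]
Step 5: ref 4 → HIT, frames=[5,4,6]
Step 6: ref 4 → HIT, frames=[5,4,6]
Step 7: ref 1 → FAULT (evict 6), frames=[5,4,1]
Step 8: ref 4 → HIT, frames=[5,4,1]
Step 9: ref 4 → HIT, frames=[5,4,1]
Step 10: ref 5 → HIT, frames=[5,4,1]
Step 11: ref 2 → FAULT (evict 1), frames=[5,4,2]
Step 12: ref 2 → HIT, frames=[5,4,2]
Total faults: 6

Answer: 6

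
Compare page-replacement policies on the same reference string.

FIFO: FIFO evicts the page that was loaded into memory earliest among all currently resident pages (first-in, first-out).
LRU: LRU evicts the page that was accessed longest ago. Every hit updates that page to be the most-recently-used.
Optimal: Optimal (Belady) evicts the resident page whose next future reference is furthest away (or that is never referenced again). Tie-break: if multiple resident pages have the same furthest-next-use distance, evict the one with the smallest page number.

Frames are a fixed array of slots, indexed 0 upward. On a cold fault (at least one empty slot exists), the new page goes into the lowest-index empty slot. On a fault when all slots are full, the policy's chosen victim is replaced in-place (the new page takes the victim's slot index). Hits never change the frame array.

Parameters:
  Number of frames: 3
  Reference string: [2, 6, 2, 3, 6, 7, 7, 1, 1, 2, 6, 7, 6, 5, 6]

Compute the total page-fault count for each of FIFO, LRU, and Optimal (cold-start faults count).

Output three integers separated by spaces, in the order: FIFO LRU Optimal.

--- FIFO ---
  step 0: ref 2 -> FAULT, frames=[2,-,-] (faults so far: 1)
  step 1: ref 6 -> FAULT, frames=[2,6,-] (faults so far: 2)
  step 2: ref 2 -> HIT, frames=[2,6,-] (faults so far: 2)
  step 3: ref 3 -> FAULT, frames=[2,6,3] (faults so far: 3)
  step 4: ref 6 -> HIT, frames=[2,6,3] (faults so far: 3)
  step 5: ref 7 -> FAULT, evict 2, frames=[7,6,3] (faults so far: 4)
  step 6: ref 7 -> HIT, frames=[7,6,3] (faults so far: 4)
  step 7: ref 1 -> FAULT, evict 6, frames=[7,1,3] (faults so far: 5)
  step 8: ref 1 -> HIT, frames=[7,1,3] (faults so far: 5)
  step 9: ref 2 -> FAULT, evict 3, frames=[7,1,2] (faults so far: 6)
  step 10: ref 6 -> FAULT, evict 7, frames=[6,1,2] (faults so far: 7)
  step 11: ref 7 -> FAULT, evict 1, frames=[6,7,2] (faults so far: 8)
  step 12: ref 6 -> HIT, frames=[6,7,2] (faults so far: 8)
  step 13: ref 5 -> FAULT, evict 2, frames=[6,7,5] (faults so far: 9)
  step 14: ref 6 -> HIT, frames=[6,7,5] (faults so far: 9)
  FIFO total faults: 9
--- LRU ---
  step 0: ref 2 -> FAULT, frames=[2,-,-] (faults so far: 1)
  step 1: ref 6 -> FAULT, frames=[2,6,-] (faults so far: 2)
  step 2: ref 2 -> HIT, frames=[2,6,-] (faults so far: 2)
  step 3: ref 3 -> FAULT, frames=[2,6,3] (faults so far: 3)
  step 4: ref 6 -> HIT, frames=[2,6,3] (faults so far: 3)
  step 5: ref 7 -> FAULT, evict 2, frames=[7,6,3] (faults so far: 4)
  step 6: ref 7 -> HIT, frames=[7,6,3] (faults so far: 4)
  step 7: ref 1 -> FAULT, evict 3, frames=[7,6,1] (faults so far: 5)
  step 8: ref 1 -> HIT, frames=[7,6,1] (faults so far: 5)
  step 9: ref 2 -> FAULT, evict 6, frames=[7,2,1] (faults so far: 6)
  step 10: ref 6 -> FAULT, evict 7, frames=[6,2,1] (faults so far: 7)
  step 11: ref 7 -> FAULT, evict 1, frames=[6,2,7] (faults so far: 8)
  step 12: ref 6 -> HIT, frames=[6,2,7] (faults so far: 8)
  step 13: ref 5 -> FAULT, evict 2, frames=[6,5,7] (faults so far: 9)
  step 14: ref 6 -> HIT, frames=[6,5,7] (faults so far: 9)
  LRU total faults: 9
--- Optimal ---
  step 0: ref 2 -> FAULT, frames=[2,-,-] (faults so far: 1)
  step 1: ref 6 -> FAULT, frames=[2,6,-] (faults so far: 2)
  step 2: ref 2 -> HIT, frames=[2,6,-] (faults so far: 2)
  step 3: ref 3 -> FAULT, frames=[2,6,3] (faults so far: 3)
  step 4: ref 6 -> HIT, frames=[2,6,3] (faults so far: 3)
  step 5: ref 7 -> FAULT, evict 3, frames=[2,6,7] (faults so far: 4)
  step 6: ref 7 -> HIT, frames=[2,6,7] (faults so far: 4)
  step 7: ref 1 -> FAULT, evict 7, frames=[2,6,1] (faults so far: 5)
  step 8: ref 1 -> HIT, frames=[2,6,1] (faults so far: 5)
  step 9: ref 2 -> HIT, frames=[2,6,1] (faults so far: 5)
  step 10: ref 6 -> HIT, frames=[2,6,1] (faults so far: 5)
  step 11: ref 7 -> FAULT, evict 1, frames=[2,6,7] (faults so far: 6)
  step 12: ref 6 -> HIT, frames=[2,6,7] (faults so far: 6)
  step 13: ref 5 -> FAULT, evict 2, frames=[5,6,7] (faults so far: 7)
  step 14: ref 6 -> HIT, frames=[5,6,7] (faults so far: 7)
  Optimal total faults: 7

Answer: 9 9 7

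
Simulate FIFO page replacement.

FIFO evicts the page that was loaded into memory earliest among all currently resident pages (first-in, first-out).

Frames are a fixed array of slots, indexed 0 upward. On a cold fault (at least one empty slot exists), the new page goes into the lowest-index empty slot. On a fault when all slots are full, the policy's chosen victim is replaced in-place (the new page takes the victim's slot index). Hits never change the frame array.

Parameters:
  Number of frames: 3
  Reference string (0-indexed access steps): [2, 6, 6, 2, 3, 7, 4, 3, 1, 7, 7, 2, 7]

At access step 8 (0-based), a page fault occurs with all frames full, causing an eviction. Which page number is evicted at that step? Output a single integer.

Answer: 3

Derivation:
Step 0: ref 2 -> FAULT, frames=[2,-,-]
Step 1: ref 6 -> FAULT, frames=[2,6,-]
Step 2: ref 6 -> HIT, frames=[2,6,-]
Step 3: ref 2 -> HIT, frames=[2,6,-]
Step 4: ref 3 -> FAULT, frames=[2,6,3]
Step 5: ref 7 -> FAULT, evict 2, frames=[7,6,3]
Step 6: ref 4 -> FAULT, evict 6, frames=[7,4,3]
Step 7: ref 3 -> HIT, frames=[7,4,3]
Step 8: ref 1 -> FAULT, evict 3, frames=[7,4,1]
At step 8: evicted page 3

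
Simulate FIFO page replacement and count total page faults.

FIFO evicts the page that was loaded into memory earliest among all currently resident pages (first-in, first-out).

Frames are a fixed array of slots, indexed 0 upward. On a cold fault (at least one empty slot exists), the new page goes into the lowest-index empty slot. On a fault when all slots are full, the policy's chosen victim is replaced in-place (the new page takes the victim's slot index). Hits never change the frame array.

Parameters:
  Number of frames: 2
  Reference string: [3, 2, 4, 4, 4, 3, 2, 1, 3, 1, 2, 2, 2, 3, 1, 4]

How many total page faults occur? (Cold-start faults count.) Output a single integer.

Step 0: ref 3 → FAULT, frames=[3,-]
Step 1: ref 2 → FAULT, frames=[3,2]
Step 2: ref 4 → FAULT (evict 3), frames=[4,2]
Step 3: ref 4 → HIT, frames=[4,2]
Step 4: ref 4 → HIT, frames=[4,2]
Step 5: ref 3 → FAULT (evict 2), frames=[4,3]
Step 6: ref 2 → FAULT (evict 4), frames=[2,3]
Step 7: ref 1 → FAULT (evict 3), frames=[2,1]
Step 8: ref 3 → FAULT (evict 2), frames=[3,1]
Step 9: ref 1 → HIT, frames=[3,1]
Step 10: ref 2 → FAULT (evict 1), frames=[3,2]
Step 11: ref 2 → HIT, frames=[3,2]
Step 12: ref 2 → HIT, frames=[3,2]
Step 13: ref 3 → HIT, frames=[3,2]
Step 14: ref 1 → FAULT (evict 3), frames=[1,2]
Step 15: ref 4 → FAULT (evict 2), frames=[1,4]
Total faults: 10

Answer: 10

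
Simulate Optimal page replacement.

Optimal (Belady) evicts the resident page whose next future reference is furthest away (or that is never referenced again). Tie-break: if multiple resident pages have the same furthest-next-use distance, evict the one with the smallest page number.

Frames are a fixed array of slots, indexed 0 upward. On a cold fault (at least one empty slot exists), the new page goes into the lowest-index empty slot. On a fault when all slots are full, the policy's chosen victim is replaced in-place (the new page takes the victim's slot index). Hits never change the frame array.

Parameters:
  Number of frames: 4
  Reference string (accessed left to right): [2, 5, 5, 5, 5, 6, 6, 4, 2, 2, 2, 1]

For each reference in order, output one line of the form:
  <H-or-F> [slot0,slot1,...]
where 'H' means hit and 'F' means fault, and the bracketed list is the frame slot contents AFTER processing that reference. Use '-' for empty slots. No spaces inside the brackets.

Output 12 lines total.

F [2,-,-,-]
F [2,5,-,-]
H [2,5,-,-]
H [2,5,-,-]
H [2,5,-,-]
F [2,5,6,-]
H [2,5,6,-]
F [2,5,6,4]
H [2,5,6,4]
H [2,5,6,4]
H [2,5,6,4]
F [1,5,6,4]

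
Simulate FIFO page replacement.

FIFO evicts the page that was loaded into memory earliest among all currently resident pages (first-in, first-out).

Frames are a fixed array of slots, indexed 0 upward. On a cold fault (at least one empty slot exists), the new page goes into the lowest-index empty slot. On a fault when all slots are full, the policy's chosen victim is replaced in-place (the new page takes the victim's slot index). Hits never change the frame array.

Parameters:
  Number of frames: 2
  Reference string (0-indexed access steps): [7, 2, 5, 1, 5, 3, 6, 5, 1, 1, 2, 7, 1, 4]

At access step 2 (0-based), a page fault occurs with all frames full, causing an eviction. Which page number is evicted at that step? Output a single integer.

Answer: 7

Derivation:
Step 0: ref 7 -> FAULT, frames=[7,-]
Step 1: ref 2 -> FAULT, frames=[7,2]
Step 2: ref 5 -> FAULT, evict 7, frames=[5,2]
At step 2: evicted page 7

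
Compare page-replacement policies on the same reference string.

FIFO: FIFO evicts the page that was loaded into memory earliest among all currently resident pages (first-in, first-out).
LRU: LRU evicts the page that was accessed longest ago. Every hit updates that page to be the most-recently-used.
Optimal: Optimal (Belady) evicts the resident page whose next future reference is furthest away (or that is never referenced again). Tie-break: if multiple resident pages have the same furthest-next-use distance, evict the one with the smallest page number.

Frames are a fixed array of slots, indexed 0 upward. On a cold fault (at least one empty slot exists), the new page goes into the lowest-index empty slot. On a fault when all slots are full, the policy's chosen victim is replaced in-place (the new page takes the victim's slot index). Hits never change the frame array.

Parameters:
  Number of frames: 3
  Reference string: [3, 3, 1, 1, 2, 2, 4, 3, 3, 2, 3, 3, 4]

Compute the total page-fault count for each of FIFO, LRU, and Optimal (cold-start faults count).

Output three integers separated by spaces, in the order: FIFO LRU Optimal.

Answer: 5 5 4

Derivation:
--- FIFO ---
  step 0: ref 3 -> FAULT, frames=[3,-,-] (faults so far: 1)
  step 1: ref 3 -> HIT, frames=[3,-,-] (faults so far: 1)
  step 2: ref 1 -> FAULT, frames=[3,1,-] (faults so far: 2)
  step 3: ref 1 -> HIT, frames=[3,1,-] (faults so far: 2)
  step 4: ref 2 -> FAULT, frames=[3,1,2] (faults so far: 3)
  step 5: ref 2 -> HIT, frames=[3,1,2] (faults so far: 3)
  step 6: ref 4 -> FAULT, evict 3, frames=[4,1,2] (faults so far: 4)
  step 7: ref 3 -> FAULT, evict 1, frames=[4,3,2] (faults so far: 5)
  step 8: ref 3 -> HIT, frames=[4,3,2] (faults so far: 5)
  step 9: ref 2 -> HIT, frames=[4,3,2] (faults so far: 5)
  step 10: ref 3 -> HIT, frames=[4,3,2] (faults so far: 5)
  step 11: ref 3 -> HIT, frames=[4,3,2] (faults so far: 5)
  step 12: ref 4 -> HIT, frames=[4,3,2] (faults so far: 5)
  FIFO total faults: 5
--- LRU ---
  step 0: ref 3 -> FAULT, frames=[3,-,-] (faults so far: 1)
  step 1: ref 3 -> HIT, frames=[3,-,-] (faults so far: 1)
  step 2: ref 1 -> FAULT, frames=[3,1,-] (faults so far: 2)
  step 3: ref 1 -> HIT, frames=[3,1,-] (faults so far: 2)
  step 4: ref 2 -> FAULT, frames=[3,1,2] (faults so far: 3)
  step 5: ref 2 -> HIT, frames=[3,1,2] (faults so far: 3)
  step 6: ref 4 -> FAULT, evict 3, frames=[4,1,2] (faults so far: 4)
  step 7: ref 3 -> FAULT, evict 1, frames=[4,3,2] (faults so far: 5)
  step 8: ref 3 -> HIT, frames=[4,3,2] (faults so far: 5)
  step 9: ref 2 -> HIT, frames=[4,3,2] (faults so far: 5)
  step 10: ref 3 -> HIT, frames=[4,3,2] (faults so far: 5)
  step 11: ref 3 -> HIT, frames=[4,3,2] (faults so far: 5)
  step 12: ref 4 -> HIT, frames=[4,3,2] (faults so far: 5)
  LRU total faults: 5
--- Optimal ---
  step 0: ref 3 -> FAULT, frames=[3,-,-] (faults so far: 1)
  step 1: ref 3 -> HIT, frames=[3,-,-] (faults so far: 1)
  step 2: ref 1 -> FAULT, frames=[3,1,-] (faults so far: 2)
  step 3: ref 1 -> HIT, frames=[3,1,-] (faults so far: 2)
  step 4: ref 2 -> FAULT, frames=[3,1,2] (faults so far: 3)
  step 5: ref 2 -> HIT, frames=[3,1,2] (faults so far: 3)
  step 6: ref 4 -> FAULT, evict 1, frames=[3,4,2] (faults so far: 4)
  step 7: ref 3 -> HIT, frames=[3,4,2] (faults so far: 4)
  step 8: ref 3 -> HIT, frames=[3,4,2] (faults so far: 4)
  step 9: ref 2 -> HIT, frames=[3,4,2] (faults so far: 4)
  step 10: ref 3 -> HIT, frames=[3,4,2] (faults so far: 4)
  step 11: ref 3 -> HIT, frames=[3,4,2] (faults so far: 4)
  step 12: ref 4 -> HIT, frames=[3,4,2] (faults so far: 4)
  Optimal total faults: 4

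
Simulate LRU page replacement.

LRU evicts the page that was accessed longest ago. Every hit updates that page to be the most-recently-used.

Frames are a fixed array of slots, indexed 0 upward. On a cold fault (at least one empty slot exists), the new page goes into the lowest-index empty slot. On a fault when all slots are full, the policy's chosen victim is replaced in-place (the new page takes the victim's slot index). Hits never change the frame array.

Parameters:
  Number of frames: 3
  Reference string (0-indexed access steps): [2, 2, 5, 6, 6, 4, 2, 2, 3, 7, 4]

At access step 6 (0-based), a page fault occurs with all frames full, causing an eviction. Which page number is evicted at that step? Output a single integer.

Step 0: ref 2 -> FAULT, frames=[2,-,-]
Step 1: ref 2 -> HIT, frames=[2,-,-]
Step 2: ref 5 -> FAULT, frames=[2,5,-]
Step 3: ref 6 -> FAULT, frames=[2,5,6]
Step 4: ref 6 -> HIT, frames=[2,5,6]
Step 5: ref 4 -> FAULT, evict 2, frames=[4,5,6]
Step 6: ref 2 -> FAULT, evict 5, frames=[4,2,6]
At step 6: evicted page 5

Answer: 5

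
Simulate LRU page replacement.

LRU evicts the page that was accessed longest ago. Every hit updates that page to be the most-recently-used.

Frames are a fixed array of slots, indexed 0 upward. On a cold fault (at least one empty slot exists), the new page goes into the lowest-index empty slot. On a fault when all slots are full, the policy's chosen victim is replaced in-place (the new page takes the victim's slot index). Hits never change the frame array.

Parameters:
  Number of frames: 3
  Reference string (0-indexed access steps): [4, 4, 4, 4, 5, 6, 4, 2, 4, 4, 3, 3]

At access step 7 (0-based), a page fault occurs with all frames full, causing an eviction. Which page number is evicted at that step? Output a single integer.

Step 0: ref 4 -> FAULT, frames=[4,-,-]
Step 1: ref 4 -> HIT, frames=[4,-,-]
Step 2: ref 4 -> HIT, frames=[4,-,-]
Step 3: ref 4 -> HIT, frames=[4,-,-]
Step 4: ref 5 -> FAULT, frames=[4,5,-]
Step 5: ref 6 -> FAULT, frames=[4,5,6]
Step 6: ref 4 -> HIT, frames=[4,5,6]
Step 7: ref 2 -> FAULT, evict 5, frames=[4,2,6]
At step 7: evicted page 5

Answer: 5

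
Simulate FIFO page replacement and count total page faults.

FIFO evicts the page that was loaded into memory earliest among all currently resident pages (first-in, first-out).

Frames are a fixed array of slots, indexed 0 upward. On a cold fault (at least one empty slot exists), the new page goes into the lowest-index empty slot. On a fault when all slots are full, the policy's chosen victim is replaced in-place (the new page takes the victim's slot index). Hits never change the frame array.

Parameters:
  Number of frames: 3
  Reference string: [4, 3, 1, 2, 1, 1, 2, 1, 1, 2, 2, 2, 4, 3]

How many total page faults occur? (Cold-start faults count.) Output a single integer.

Step 0: ref 4 → FAULT, frames=[4,-,-]
Step 1: ref 3 → FAULT, frames=[4,3,-]
Step 2: ref 1 → FAULT, frames=[4,3,1]
Step 3: ref 2 → FAULT (evict 4), frames=[2,3,1]
Step 4: ref 1 → HIT, frames=[2,3,1]
Step 5: ref 1 → HIT, frames=[2,3,1]
Step 6: ref 2 → HIT, frames=[2,3,1]
Step 7: ref 1 → HIT, frames=[2,3,1]
Step 8: ref 1 → HIT, frames=[2,3,1]
Step 9: ref 2 → HIT, frames=[2,3,1]
Step 10: ref 2 → HIT, frames=[2,3,1]
Step 11: ref 2 → HIT, frames=[2,3,1]
Step 12: ref 4 → FAULT (evict 3), frames=[2,4,1]
Step 13: ref 3 → FAULT (evict 1), frames=[2,4,3]
Total faults: 6

Answer: 6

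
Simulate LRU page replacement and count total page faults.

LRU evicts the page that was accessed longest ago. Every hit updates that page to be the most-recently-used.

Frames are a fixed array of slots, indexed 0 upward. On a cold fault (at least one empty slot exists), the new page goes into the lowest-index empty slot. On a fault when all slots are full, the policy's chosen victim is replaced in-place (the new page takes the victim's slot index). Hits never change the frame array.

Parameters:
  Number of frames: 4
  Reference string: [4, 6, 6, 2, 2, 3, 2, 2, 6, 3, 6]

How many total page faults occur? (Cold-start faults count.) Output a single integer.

Answer: 4

Derivation:
Step 0: ref 4 → FAULT, frames=[4,-,-,-]
Step 1: ref 6 → FAULT, frames=[4,6,-,-]
Step 2: ref 6 → HIT, frames=[4,6,-,-]
Step 3: ref 2 → FAULT, frames=[4,6,2,-]
Step 4: ref 2 → HIT, frames=[4,6,2,-]
Step 5: ref 3 → FAULT, frames=[4,6,2,3]
Step 6: ref 2 → HIT, frames=[4,6,2,3]
Step 7: ref 2 → HIT, frames=[4,6,2,3]
Step 8: ref 6 → HIT, frames=[4,6,2,3]
Step 9: ref 3 → HIT, frames=[4,6,2,3]
Step 10: ref 6 → HIT, frames=[4,6,2,3]
Total faults: 4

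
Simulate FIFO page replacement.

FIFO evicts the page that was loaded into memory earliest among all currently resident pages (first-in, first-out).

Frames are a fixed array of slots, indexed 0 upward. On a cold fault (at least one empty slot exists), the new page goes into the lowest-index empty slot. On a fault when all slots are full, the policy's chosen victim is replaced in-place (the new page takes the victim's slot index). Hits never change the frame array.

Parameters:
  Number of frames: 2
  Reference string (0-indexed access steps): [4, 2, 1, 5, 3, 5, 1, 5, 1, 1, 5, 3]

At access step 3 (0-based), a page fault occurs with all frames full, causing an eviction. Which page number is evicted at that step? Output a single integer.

Step 0: ref 4 -> FAULT, frames=[4,-]
Step 1: ref 2 -> FAULT, frames=[4,2]
Step 2: ref 1 -> FAULT, evict 4, frames=[1,2]
Step 3: ref 5 -> FAULT, evict 2, frames=[1,5]
At step 3: evicted page 2

Answer: 2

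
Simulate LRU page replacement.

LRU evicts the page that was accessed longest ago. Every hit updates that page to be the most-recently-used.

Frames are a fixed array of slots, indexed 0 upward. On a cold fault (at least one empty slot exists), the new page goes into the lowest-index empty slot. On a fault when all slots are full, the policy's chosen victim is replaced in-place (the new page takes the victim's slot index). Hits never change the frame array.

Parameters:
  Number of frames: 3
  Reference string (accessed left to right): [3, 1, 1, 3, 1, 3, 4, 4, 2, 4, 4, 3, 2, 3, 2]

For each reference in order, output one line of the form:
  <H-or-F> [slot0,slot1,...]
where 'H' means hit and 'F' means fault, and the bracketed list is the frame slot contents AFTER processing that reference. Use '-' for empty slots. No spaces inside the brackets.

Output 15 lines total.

F [3,-,-]
F [3,1,-]
H [3,1,-]
H [3,1,-]
H [3,1,-]
H [3,1,-]
F [3,1,4]
H [3,1,4]
F [3,2,4]
H [3,2,4]
H [3,2,4]
H [3,2,4]
H [3,2,4]
H [3,2,4]
H [3,2,4]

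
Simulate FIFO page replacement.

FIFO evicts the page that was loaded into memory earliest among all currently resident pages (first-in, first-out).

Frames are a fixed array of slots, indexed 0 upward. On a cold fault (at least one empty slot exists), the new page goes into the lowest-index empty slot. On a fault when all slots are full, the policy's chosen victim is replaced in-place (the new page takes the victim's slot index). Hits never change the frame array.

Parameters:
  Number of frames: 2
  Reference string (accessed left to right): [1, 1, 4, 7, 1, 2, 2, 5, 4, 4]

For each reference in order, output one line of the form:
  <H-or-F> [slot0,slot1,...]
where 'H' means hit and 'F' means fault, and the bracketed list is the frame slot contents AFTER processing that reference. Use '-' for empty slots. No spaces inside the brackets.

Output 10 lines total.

F [1,-]
H [1,-]
F [1,4]
F [7,4]
F [7,1]
F [2,1]
H [2,1]
F [2,5]
F [4,5]
H [4,5]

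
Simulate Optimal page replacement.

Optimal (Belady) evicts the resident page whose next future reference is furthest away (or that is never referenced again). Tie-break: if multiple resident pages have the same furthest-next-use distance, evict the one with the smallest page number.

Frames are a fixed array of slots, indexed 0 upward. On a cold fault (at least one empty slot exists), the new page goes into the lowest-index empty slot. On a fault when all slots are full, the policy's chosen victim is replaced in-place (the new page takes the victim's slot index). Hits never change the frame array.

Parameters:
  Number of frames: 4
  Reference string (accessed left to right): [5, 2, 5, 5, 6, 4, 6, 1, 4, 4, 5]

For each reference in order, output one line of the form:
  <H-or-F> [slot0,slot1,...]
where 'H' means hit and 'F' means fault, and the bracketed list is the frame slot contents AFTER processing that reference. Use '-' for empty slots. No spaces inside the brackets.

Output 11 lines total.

F [5,-,-,-]
F [5,2,-,-]
H [5,2,-,-]
H [5,2,-,-]
F [5,2,6,-]
F [5,2,6,4]
H [5,2,6,4]
F [5,1,6,4]
H [5,1,6,4]
H [5,1,6,4]
H [5,1,6,4]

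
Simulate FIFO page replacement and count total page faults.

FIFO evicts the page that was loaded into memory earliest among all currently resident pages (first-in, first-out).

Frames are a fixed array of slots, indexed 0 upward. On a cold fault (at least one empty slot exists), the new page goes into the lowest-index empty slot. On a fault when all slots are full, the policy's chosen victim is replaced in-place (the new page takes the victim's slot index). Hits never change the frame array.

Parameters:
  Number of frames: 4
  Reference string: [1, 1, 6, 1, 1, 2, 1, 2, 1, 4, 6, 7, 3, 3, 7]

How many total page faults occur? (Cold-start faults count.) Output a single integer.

Step 0: ref 1 → FAULT, frames=[1,-,-,-]
Step 1: ref 1 → HIT, frames=[1,-,-,-]
Step 2: ref 6 → FAULT, frames=[1,6,-,-]
Step 3: ref 1 → HIT, frames=[1,6,-,-]
Step 4: ref 1 → HIT, frames=[1,6,-,-]
Step 5: ref 2 → FAULT, frames=[1,6,2,-]
Step 6: ref 1 → HIT, frames=[1,6,2,-]
Step 7: ref 2 → HIT, frames=[1,6,2,-]
Step 8: ref 1 → HIT, frames=[1,6,2,-]
Step 9: ref 4 → FAULT, frames=[1,6,2,4]
Step 10: ref 6 → HIT, frames=[1,6,2,4]
Step 11: ref 7 → FAULT (evict 1), frames=[7,6,2,4]
Step 12: ref 3 → FAULT (evict 6), frames=[7,3,2,4]
Step 13: ref 3 → HIT, frames=[7,3,2,4]
Step 14: ref 7 → HIT, frames=[7,3,2,4]
Total faults: 6

Answer: 6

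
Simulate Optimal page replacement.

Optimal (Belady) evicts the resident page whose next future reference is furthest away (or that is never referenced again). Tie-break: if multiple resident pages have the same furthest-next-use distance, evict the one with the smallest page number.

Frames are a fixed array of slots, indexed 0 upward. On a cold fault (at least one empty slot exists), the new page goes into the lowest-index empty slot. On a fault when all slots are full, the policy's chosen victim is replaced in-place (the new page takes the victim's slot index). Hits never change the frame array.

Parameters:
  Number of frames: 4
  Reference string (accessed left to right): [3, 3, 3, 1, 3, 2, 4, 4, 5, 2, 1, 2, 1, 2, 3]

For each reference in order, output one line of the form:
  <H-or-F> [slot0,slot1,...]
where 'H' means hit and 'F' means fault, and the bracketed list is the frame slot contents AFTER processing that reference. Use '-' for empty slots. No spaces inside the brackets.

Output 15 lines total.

F [3,-,-,-]
H [3,-,-,-]
H [3,-,-,-]
F [3,1,-,-]
H [3,1,-,-]
F [3,1,2,-]
F [3,1,2,4]
H [3,1,2,4]
F [3,1,2,5]
H [3,1,2,5]
H [3,1,2,5]
H [3,1,2,5]
H [3,1,2,5]
H [3,1,2,5]
H [3,1,2,5]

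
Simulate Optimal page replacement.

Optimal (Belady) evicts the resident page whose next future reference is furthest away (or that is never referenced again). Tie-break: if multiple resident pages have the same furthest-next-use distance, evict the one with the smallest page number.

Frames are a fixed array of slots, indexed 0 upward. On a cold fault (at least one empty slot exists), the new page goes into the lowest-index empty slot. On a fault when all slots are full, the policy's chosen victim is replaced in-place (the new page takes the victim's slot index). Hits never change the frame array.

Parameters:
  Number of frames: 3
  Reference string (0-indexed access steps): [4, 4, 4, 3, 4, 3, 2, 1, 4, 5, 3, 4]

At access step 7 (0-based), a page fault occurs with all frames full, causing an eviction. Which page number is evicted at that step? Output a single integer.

Answer: 2

Derivation:
Step 0: ref 4 -> FAULT, frames=[4,-,-]
Step 1: ref 4 -> HIT, frames=[4,-,-]
Step 2: ref 4 -> HIT, frames=[4,-,-]
Step 3: ref 3 -> FAULT, frames=[4,3,-]
Step 4: ref 4 -> HIT, frames=[4,3,-]
Step 5: ref 3 -> HIT, frames=[4,3,-]
Step 6: ref 2 -> FAULT, frames=[4,3,2]
Step 7: ref 1 -> FAULT, evict 2, frames=[4,3,1]
At step 7: evicted page 2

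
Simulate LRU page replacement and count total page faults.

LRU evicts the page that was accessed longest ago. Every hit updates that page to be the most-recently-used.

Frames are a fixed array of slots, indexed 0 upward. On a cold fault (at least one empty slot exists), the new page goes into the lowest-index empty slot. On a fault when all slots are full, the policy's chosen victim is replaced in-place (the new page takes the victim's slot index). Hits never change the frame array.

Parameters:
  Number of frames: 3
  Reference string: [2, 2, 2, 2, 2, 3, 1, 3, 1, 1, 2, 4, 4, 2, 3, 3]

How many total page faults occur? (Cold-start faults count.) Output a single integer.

Answer: 5

Derivation:
Step 0: ref 2 → FAULT, frames=[2,-,-]
Step 1: ref 2 → HIT, frames=[2,-,-]
Step 2: ref 2 → HIT, frames=[2,-,-]
Step 3: ref 2 → HIT, frames=[2,-,-]
Step 4: ref 2 → HIT, frames=[2,-,-]
Step 5: ref 3 → FAULT, frames=[2,3,-]
Step 6: ref 1 → FAULT, frames=[2,3,1]
Step 7: ref 3 → HIT, frames=[2,3,1]
Step 8: ref 1 → HIT, frames=[2,3,1]
Step 9: ref 1 → HIT, frames=[2,3,1]
Step 10: ref 2 → HIT, frames=[2,3,1]
Step 11: ref 4 → FAULT (evict 3), frames=[2,4,1]
Step 12: ref 4 → HIT, frames=[2,4,1]
Step 13: ref 2 → HIT, frames=[2,4,1]
Step 14: ref 3 → FAULT (evict 1), frames=[2,4,3]
Step 15: ref 3 → HIT, frames=[2,4,3]
Total faults: 5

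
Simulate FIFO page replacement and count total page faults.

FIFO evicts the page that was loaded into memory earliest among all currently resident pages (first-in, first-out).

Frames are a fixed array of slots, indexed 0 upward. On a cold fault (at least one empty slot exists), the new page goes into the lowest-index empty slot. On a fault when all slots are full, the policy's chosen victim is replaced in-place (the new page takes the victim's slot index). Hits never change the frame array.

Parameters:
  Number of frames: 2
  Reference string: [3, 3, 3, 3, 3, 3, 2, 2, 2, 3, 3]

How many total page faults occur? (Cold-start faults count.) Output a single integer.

Answer: 2

Derivation:
Step 0: ref 3 → FAULT, frames=[3,-]
Step 1: ref 3 → HIT, frames=[3,-]
Step 2: ref 3 → HIT, frames=[3,-]
Step 3: ref 3 → HIT, frames=[3,-]
Step 4: ref 3 → HIT, frames=[3,-]
Step 5: ref 3 → HIT, frames=[3,-]
Step 6: ref 2 → FAULT, frames=[3,2]
Step 7: ref 2 → HIT, frames=[3,2]
Step 8: ref 2 → HIT, frames=[3,2]
Step 9: ref 3 → HIT, frames=[3,2]
Step 10: ref 3 → HIT, frames=[3,2]
Total faults: 2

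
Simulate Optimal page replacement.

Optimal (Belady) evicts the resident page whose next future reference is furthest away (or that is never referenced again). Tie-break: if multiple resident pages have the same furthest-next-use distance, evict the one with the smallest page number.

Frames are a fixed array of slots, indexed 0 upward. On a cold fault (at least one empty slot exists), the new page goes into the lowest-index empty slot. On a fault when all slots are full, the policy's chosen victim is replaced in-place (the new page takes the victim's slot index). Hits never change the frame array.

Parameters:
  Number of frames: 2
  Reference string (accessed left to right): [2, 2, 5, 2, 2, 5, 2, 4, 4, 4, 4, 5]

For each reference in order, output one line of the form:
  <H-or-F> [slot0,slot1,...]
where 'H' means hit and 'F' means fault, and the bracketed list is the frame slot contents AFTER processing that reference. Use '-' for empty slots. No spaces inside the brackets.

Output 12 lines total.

F [2,-]
H [2,-]
F [2,5]
H [2,5]
H [2,5]
H [2,5]
H [2,5]
F [4,5]
H [4,5]
H [4,5]
H [4,5]
H [4,5]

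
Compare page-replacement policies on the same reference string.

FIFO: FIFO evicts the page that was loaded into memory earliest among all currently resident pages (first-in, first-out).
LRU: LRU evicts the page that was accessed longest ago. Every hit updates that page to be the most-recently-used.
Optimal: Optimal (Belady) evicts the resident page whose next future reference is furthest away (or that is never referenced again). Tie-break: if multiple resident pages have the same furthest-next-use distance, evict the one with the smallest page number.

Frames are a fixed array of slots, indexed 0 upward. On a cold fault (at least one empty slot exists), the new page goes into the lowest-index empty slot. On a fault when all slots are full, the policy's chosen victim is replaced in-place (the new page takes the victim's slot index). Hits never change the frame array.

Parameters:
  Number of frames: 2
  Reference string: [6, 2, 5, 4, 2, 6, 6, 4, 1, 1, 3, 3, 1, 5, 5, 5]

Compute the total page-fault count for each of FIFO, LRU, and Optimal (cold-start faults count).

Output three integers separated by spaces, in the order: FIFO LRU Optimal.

Answer: 10 10 8

Derivation:
--- FIFO ---
  step 0: ref 6 -> FAULT, frames=[6,-] (faults so far: 1)
  step 1: ref 2 -> FAULT, frames=[6,2] (faults so far: 2)
  step 2: ref 5 -> FAULT, evict 6, frames=[5,2] (faults so far: 3)
  step 3: ref 4 -> FAULT, evict 2, frames=[5,4] (faults so far: 4)
  step 4: ref 2 -> FAULT, evict 5, frames=[2,4] (faults so far: 5)
  step 5: ref 6 -> FAULT, evict 4, frames=[2,6] (faults so far: 6)
  step 6: ref 6 -> HIT, frames=[2,6] (faults so far: 6)
  step 7: ref 4 -> FAULT, evict 2, frames=[4,6] (faults so far: 7)
  step 8: ref 1 -> FAULT, evict 6, frames=[4,1] (faults so far: 8)
  step 9: ref 1 -> HIT, frames=[4,1] (faults so far: 8)
  step 10: ref 3 -> FAULT, evict 4, frames=[3,1] (faults so far: 9)
  step 11: ref 3 -> HIT, frames=[3,1] (faults so far: 9)
  step 12: ref 1 -> HIT, frames=[3,1] (faults so far: 9)
  step 13: ref 5 -> FAULT, evict 1, frames=[3,5] (faults so far: 10)
  step 14: ref 5 -> HIT, frames=[3,5] (faults so far: 10)
  step 15: ref 5 -> HIT, frames=[3,5] (faults so far: 10)
  FIFO total faults: 10
--- LRU ---
  step 0: ref 6 -> FAULT, frames=[6,-] (faults so far: 1)
  step 1: ref 2 -> FAULT, frames=[6,2] (faults so far: 2)
  step 2: ref 5 -> FAULT, evict 6, frames=[5,2] (faults so far: 3)
  step 3: ref 4 -> FAULT, evict 2, frames=[5,4] (faults so far: 4)
  step 4: ref 2 -> FAULT, evict 5, frames=[2,4] (faults so far: 5)
  step 5: ref 6 -> FAULT, evict 4, frames=[2,6] (faults so far: 6)
  step 6: ref 6 -> HIT, frames=[2,6] (faults so far: 6)
  step 7: ref 4 -> FAULT, evict 2, frames=[4,6] (faults so far: 7)
  step 8: ref 1 -> FAULT, evict 6, frames=[4,1] (faults so far: 8)
  step 9: ref 1 -> HIT, frames=[4,1] (faults so far: 8)
  step 10: ref 3 -> FAULT, evict 4, frames=[3,1] (faults so far: 9)
  step 11: ref 3 -> HIT, frames=[3,1] (faults so far: 9)
  step 12: ref 1 -> HIT, frames=[3,1] (faults so far: 9)
  step 13: ref 5 -> FAULT, evict 3, frames=[5,1] (faults so far: 10)
  step 14: ref 5 -> HIT, frames=[5,1] (faults so far: 10)
  step 15: ref 5 -> HIT, frames=[5,1] (faults so far: 10)
  LRU total faults: 10
--- Optimal ---
  step 0: ref 6 -> FAULT, frames=[6,-] (faults so far: 1)
  step 1: ref 2 -> FAULT, frames=[6,2] (faults so far: 2)
  step 2: ref 5 -> FAULT, evict 6, frames=[5,2] (faults so far: 3)
  step 3: ref 4 -> FAULT, evict 5, frames=[4,2] (faults so far: 4)
  step 4: ref 2 -> HIT, frames=[4,2] (faults so far: 4)
  step 5: ref 6 -> FAULT, evict 2, frames=[4,6] (faults so far: 5)
  step 6: ref 6 -> HIT, frames=[4,6] (faults so far: 5)
  step 7: ref 4 -> HIT, frames=[4,6] (faults so far: 5)
  step 8: ref 1 -> FAULT, evict 4, frames=[1,6] (faults so far: 6)
  step 9: ref 1 -> HIT, frames=[1,6] (faults so far: 6)
  step 10: ref 3 -> FAULT, evict 6, frames=[1,3] (faults so far: 7)
  step 11: ref 3 -> HIT, frames=[1,3] (faults so far: 7)
  step 12: ref 1 -> HIT, frames=[1,3] (faults so far: 7)
  step 13: ref 5 -> FAULT, evict 1, frames=[5,3] (faults so far: 8)
  step 14: ref 5 -> HIT, frames=[5,3] (faults so far: 8)
  step 15: ref 5 -> HIT, frames=[5,3] (faults so far: 8)
  Optimal total faults: 8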